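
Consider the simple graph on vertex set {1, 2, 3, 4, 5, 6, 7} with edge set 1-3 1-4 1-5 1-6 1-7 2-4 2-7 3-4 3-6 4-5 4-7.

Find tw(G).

A width-2 tree decomposition is:
Bags: B1 = {1, 4, 7}  B2 = {1, 3, 4}  B3 = {1, 3, 6}  B4 = {1, 4, 5}  B5 = {2, 4, 7}
Tree: B1–B2, B2–B3, B2–B4, B1–B5
The largest bag has 3 vertices, giving width 2; this decomposition certifies tw(G) ≤ 2. Conversely, {1, 3, 4} is a clique of size 3, and the vertices of any clique must share a bag in every tree decomposition; so some bag has ≥ 3 vertices and tw(G) ≥ 2. Therefore the treewidth is 2.

2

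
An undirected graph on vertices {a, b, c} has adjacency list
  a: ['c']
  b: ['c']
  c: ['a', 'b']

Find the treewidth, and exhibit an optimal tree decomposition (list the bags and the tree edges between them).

Treewidth 1.
One optimal decomposition is:
Bags: B1 = {b, c}  B2 = {a, c}
Tree: B1–B2

Each bag holds 2 vertices, so the decomposition has width 1, which upper-bounds the treewidth. G has an edge, so its treewidth is at least 1. Therefore the treewidth is 1.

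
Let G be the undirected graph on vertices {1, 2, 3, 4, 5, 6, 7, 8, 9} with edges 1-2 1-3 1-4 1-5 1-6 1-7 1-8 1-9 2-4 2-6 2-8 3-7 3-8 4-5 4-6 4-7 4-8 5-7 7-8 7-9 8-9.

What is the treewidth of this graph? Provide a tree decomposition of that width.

The largest bag has 4 vertices, giving width 3; this decomposition certifies tw(G) ≤ 3. Conversely, {1, 7, 8, 9} is a clique of size 4, and the vertices of any clique must share a bag in every tree decomposition; so some bag has ≥ 4 vertices and tw(G) ≥ 3. Therefore the treewidth is 3.

Treewidth 3.
One such decomposition:
Bags: B1 = {1, 4, 5, 7}  B2 = {1, 4, 7, 8}  B3 = {1, 7, 8, 9}  B4 = {1, 3, 7, 8}  B5 = {1, 2, 4, 8}  B6 = {1, 2, 4, 6}
Tree: B1–B2, B2–B3, B2–B4, B2–B5, B5–B6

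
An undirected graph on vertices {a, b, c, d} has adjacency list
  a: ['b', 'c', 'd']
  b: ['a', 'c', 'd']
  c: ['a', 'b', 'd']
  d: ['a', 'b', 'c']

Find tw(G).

3

A width-3 tree decomposition is:
Bags: B1 = {a, b, c, d}
Tree: (single bag)
With just one bag of size 4, the width is 4 − 1 = 3, so tw(G) ≤ 3. Conversely, {a, b, c, d} is a clique of size 4, and the vertices of any clique must share a bag in every tree decomposition; so some bag has ≥ 4 vertices and tw(G) ≥ 3. Hence tw(G) = 3 exactly.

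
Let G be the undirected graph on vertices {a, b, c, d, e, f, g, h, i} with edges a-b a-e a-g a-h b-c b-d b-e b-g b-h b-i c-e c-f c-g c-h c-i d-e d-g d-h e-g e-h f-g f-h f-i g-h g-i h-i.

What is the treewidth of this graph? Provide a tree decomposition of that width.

Treewidth 4.
One such decomposition:
Bags: B1 = {b, c, e, g, h}  B2 = {b, c, g, h, i}  B3 = {b, d, e, g, h}  B4 = {c, f, g, h, i}  B5 = {a, b, e, g, h}
Tree: B1–B2, B1–B3, B2–B4, B1–B5

Each bag holds 5 vertices, so the decomposition has width 4, which upper-bounds the treewidth. Conversely, {c, f, g, h, i} is a clique of size 5, and the vertices of any clique must share a bag in every tree decomposition; so some bag has ≥ 5 vertices and tw(G) ≥ 4. The upper and lower bounds meet at 4, so that is the treewidth.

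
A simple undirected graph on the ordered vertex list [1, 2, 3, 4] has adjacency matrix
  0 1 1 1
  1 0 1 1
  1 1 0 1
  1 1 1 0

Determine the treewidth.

A width-3 tree decomposition is:
Bags: B1 = {1, 2, 3, 4}
Tree: (single bag)
With just one bag of size 4, the width is 4 − 1 = 3, so tw(G) ≤ 3. Conversely, {1, 2, 3, 4} is a clique of size 4, and the vertices of any clique must share a bag in every tree decomposition; so some bag has ≥ 4 vertices and tw(G) ≥ 3. Therefore the treewidth is 3.

3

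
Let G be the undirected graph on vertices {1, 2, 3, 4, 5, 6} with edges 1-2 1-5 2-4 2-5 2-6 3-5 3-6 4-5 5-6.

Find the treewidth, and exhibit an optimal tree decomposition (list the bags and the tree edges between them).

Treewidth 2.
One optimal decomposition is:
Bags: B1 = {3, 5, 6}  B2 = {2, 5, 6}  B3 = {1, 2, 5}  B4 = {2, 4, 5}
Tree: B1–B2, B2–B3, B3–B4

Every bag has size at most 3, so the width is 3 − 1 = 2 and tw(G) ≤ 2. For the lower bound, the 3 vertices {1, 2, 5} are pairwise adjacent, and any tree decomposition puts a clique entirely inside one bag — forcing width ≥ 2. The upper and lower bounds meet at 2, so that is the treewidth.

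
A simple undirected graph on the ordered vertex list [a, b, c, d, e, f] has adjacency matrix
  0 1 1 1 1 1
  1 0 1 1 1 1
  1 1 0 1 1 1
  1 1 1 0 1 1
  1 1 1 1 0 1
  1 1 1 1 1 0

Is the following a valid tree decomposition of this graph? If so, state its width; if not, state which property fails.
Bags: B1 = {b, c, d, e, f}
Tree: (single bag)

A tree decomposition must satisfy three properties: every vertex lies in some bag; for every edge, both endpoints lie together in some bag; and for every vertex, the bags containing it form a connected subtree. Here vertex a appears in no bag, so the decomposition is invalid.

No — vertex a appears in no bag.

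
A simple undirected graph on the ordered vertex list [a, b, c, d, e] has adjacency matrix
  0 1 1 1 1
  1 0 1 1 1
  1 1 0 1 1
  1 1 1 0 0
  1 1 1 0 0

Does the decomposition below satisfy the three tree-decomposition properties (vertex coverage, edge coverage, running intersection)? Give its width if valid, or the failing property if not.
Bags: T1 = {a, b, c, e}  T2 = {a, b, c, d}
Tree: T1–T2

Every vertex of G appears in some bag (union = {a, b, c, d, e}); every edge is covered by a bag; and for each vertex v the set of bags containing v is connected in the bag tree. The decomposition is therefore valid. The largest bag has 4 vertices, so the width is 3.

Yes; width 3.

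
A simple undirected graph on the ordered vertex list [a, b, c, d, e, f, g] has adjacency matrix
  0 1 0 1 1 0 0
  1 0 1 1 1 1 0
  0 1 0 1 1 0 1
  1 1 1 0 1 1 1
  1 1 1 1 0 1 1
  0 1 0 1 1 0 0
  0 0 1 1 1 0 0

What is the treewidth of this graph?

3

A width-3 tree decomposition is:
Bags: B1 = {c, d, e, g}  B2 = {b, c, d, e}  B3 = {b, d, e, f}  B4 = {a, b, d, e}
Tree: B1–B2, B2–B3, B3–B4
Each bag holds 4 vertices, so the decomposition has width 3, which upper-bounds the treewidth. On the other hand G contains the 4-clique {c, d, e, g}. A clique must lie in a single bag of any decomposition, so no decomposition can have width below 3. Hence tw(G) = 3 exactly.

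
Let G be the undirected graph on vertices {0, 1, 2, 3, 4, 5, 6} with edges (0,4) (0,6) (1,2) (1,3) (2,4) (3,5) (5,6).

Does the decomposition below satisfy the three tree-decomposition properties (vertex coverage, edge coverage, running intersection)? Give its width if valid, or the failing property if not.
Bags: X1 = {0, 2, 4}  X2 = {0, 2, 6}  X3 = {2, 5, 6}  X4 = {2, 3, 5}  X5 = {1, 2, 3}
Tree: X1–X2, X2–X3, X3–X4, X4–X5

Yes; width 2.

Checking the three conditions: (i) the bags cover all of {0, 1, 2, 3, 4, 5, 6}; (ii) for each edge, some bag contains both endpoints; (iii) the bags containing any fixed vertex form a subtree. All hold, so the decomposition is valid with width 3 − 1 = 2.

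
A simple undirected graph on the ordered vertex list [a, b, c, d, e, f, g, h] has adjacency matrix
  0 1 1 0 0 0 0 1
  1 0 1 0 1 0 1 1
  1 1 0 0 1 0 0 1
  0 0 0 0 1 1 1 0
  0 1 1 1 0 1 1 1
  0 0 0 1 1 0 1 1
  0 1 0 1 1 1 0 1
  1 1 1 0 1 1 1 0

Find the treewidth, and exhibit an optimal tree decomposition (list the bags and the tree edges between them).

Each bag holds 4 vertices, so the decomposition has width 3, which upper-bounds the treewidth. On the other hand G contains the 4-clique {d, e, f, g}. A clique must lie in a single bag of any decomposition, so no decomposition can have width below 3. Therefore the treewidth is 3.

Treewidth 3.
One optimal decomposition is:
Bags: B1 = {b, c, e, h}  B2 = {b, e, g, h}  B3 = {a, b, c, h}  B4 = {e, f, g, h}  B5 = {d, e, f, g}
Tree: B1–B2, B1–B3, B2–B4, B4–B5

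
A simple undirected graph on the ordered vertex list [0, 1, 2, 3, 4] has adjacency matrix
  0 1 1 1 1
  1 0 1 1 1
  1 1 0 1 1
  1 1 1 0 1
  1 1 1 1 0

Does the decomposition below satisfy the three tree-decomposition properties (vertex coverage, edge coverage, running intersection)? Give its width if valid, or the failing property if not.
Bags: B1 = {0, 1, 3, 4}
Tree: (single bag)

A tree decomposition must satisfy three properties: every vertex lies in some bag; for every edge, both endpoints lie together in some bag; and for every vertex, the bags containing it form a connected subtree. Here vertex 2 appears in no bag, so the decomposition is invalid.

No — vertex 2 appears in no bag.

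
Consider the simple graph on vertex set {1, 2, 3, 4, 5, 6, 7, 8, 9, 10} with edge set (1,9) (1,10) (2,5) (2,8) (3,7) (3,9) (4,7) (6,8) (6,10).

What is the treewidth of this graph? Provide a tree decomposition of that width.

Each bag holds 2 vertices, so the decomposition has width 1, which upper-bounds the treewidth. G has an edge, so its treewidth is at least 1. Combining the bounds, tw(G) = 1.

Treewidth 1.
Bags: B1 = {2, 5}  B2 = {2, 8}  B3 = {6, 8}  B4 = {6, 10}  B5 = {1, 10}  B6 = {1, 9}  B7 = {3, 9}  B8 = {3, 7}  B9 = {4, 7}
Tree: B1–B2, B2–B3, B3–B4, B4–B5, B5–B6, B6–B7, B7–B8, B8–B9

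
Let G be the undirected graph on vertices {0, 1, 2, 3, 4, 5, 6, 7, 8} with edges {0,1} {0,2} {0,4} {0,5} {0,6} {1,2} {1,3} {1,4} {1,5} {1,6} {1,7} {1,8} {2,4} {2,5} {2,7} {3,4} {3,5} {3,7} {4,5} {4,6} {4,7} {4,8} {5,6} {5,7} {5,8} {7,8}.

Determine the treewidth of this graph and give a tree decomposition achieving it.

Every bag has size at most 5, so the width is 5 − 1 = 4 and tw(G) ≤ 4. For the lower bound, the 5 vertices {0, 1, 2, 4, 5} are pairwise adjacent, and any tree decomposition puts a clique entirely inside one bag — forcing width ≥ 4. Hence tw(G) = 4 exactly.

Treewidth 4.
One optimal decomposition is:
Bags: B1 = {0, 1, 4, 5, 6}  B2 = {0, 1, 2, 4, 5}  B3 = {1, 2, 4, 5, 7}  B4 = {1, 4, 5, 7, 8}  B5 = {1, 3, 4, 5, 7}
Tree: B1–B2, B2–B3, B3–B4, B4–B5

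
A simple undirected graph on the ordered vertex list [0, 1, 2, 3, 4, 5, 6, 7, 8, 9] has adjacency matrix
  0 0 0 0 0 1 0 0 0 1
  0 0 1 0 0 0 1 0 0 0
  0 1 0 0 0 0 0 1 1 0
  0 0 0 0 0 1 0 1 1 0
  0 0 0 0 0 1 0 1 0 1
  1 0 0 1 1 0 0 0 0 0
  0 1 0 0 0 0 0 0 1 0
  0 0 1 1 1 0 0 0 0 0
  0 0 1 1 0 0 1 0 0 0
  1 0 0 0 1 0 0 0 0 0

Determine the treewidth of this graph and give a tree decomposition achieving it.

Every bag has size at most 3, so the width is 3 − 1 = 2 and tw(G) ≤ 2. The edges 9–0–5–4–9 form a cycle, so G is not a tree and its treewidth is at least 2. The upper and lower bounds meet at 2, so that is the treewidth.

Treewidth 2.
One optimal decomposition is:
Bags: B1 = {0, 4, 9}  B2 = {0, 4, 5}  B3 = {4, 5, 7}  B4 = {3, 5, 7}  B5 = {2, 3, 7}  B6 = {2, 3, 8}  B7 = {1, 2, 8}  B8 = {1, 6, 8}
Tree: B1–B2, B2–B3, B3–B4, B4–B5, B5–B6, B6–B7, B7–B8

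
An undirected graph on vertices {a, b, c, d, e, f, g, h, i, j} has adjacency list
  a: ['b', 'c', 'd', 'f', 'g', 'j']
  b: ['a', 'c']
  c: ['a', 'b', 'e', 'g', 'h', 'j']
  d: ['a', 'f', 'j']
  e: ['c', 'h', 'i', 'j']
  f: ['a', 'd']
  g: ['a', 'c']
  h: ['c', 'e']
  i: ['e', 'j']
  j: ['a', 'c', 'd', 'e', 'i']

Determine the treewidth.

2

A width-2 tree decomposition is:
Bags: B1 = {a, c, j}  B2 = {c, e, j}  B3 = {a, d, j}  B4 = {a, b, c}  B5 = {c, e, h}  B6 = {a, c, g}  B7 = {a, d, f}  B8 = {e, i, j}
Tree: B1–B2, B1–B3, B1–B4, B2–B5, B1–B6, B3–B7, B2–B8
Each bag holds 3 vertices, so the decomposition has width 2, which upper-bounds the treewidth. Conversely, {a, d, j} is a clique of size 3, and the vertices of any clique must share a bag in every tree decomposition; so some bag has ≥ 3 vertices and tw(G) ≥ 2. Therefore the treewidth is 2.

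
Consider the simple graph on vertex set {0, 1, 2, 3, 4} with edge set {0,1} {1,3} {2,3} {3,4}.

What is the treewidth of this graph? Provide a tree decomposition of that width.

Each bag holds 2 vertices, so the decomposition has width 1, which upper-bounds the treewidth. Any graph with an edge has treewidth ≥ 1, and G has the edge 3–2. The upper and lower bounds meet at 1, so that is the treewidth.

Treewidth 1.
One such decomposition:
Bags: B1 = {2, 3}  B2 = {3, 4}  B3 = {1, 3}  B4 = {0, 1}
Tree: B1–B2, B2–B3, B3–B4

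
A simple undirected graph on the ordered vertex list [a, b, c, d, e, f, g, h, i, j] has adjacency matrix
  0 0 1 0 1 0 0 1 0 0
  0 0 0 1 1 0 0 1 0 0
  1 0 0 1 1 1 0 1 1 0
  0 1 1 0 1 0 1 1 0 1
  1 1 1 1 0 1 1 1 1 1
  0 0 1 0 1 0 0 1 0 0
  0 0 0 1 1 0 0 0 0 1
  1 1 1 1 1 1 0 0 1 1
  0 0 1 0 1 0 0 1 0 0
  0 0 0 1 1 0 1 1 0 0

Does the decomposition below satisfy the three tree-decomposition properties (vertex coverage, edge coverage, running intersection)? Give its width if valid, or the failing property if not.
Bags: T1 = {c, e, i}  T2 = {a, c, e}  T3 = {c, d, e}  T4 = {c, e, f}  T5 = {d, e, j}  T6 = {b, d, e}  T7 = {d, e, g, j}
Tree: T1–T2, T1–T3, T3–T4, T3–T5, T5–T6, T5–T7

No — vertex h appears in no bag.

A tree decomposition must satisfy three properties: every vertex lies in some bag; for every edge, both endpoints lie together in some bag; and for every vertex, the bags containing it form a connected subtree. Here vertex h appears in no bag, so the decomposition is invalid.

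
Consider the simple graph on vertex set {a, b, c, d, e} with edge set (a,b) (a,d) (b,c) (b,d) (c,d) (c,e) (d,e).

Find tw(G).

2

A width-2 tree decomposition is:
Bags: B1 = {b, c, d}  B2 = {a, b, d}  B3 = {c, d, e}
Tree: B1–B2, B1–B3
Every bag has size at most 3, so the width is 3 − 1 = 2 and tw(G) ≤ 2. For the lower bound, the 3 vertices {c, d, e} are pairwise adjacent, and any tree decomposition puts a clique entirely inside one bag — forcing width ≥ 2. Therefore the treewidth is 2.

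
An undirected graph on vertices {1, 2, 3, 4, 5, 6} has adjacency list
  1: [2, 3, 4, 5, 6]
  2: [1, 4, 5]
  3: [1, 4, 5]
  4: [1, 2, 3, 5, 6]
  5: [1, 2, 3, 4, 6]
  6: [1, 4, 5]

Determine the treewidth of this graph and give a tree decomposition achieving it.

The largest bag has 4 vertices, giving width 3; this decomposition certifies tw(G) ≤ 3. Conversely, {1, 2, 4, 5} is a clique of size 4, and the vertices of any clique must share a bag in every tree decomposition; so some bag has ≥ 4 vertices and tw(G) ≥ 3. Therefore the treewidth is 3.

Treewidth 3.
One optimal decomposition is:
Bags: B1 = {1, 2, 4, 5}  B2 = {1, 4, 5, 6}  B3 = {1, 3, 4, 5}
Tree: B1–B2, B1–B3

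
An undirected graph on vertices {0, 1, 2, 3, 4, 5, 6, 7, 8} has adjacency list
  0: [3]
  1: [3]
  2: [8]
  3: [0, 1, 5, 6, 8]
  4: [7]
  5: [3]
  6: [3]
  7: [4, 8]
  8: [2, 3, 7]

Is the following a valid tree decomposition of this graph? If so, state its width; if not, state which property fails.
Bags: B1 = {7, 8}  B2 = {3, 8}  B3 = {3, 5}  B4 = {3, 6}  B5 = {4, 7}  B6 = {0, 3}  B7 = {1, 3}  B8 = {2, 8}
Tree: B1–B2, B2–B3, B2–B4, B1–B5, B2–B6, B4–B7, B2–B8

Vertex coverage: the bags together contain {0, 1, 2, 3, 4, 5, 6, 7, 8}, the full vertex set. Edge coverage: each edge of G has both endpoints in at least one bag. Running intersection: for every vertex, the bags containing it form a connected subtree. All three properties hold, so this is a valid tree decomposition of width max|bag| − 1 = 1, and hence tw(G) ≤ 1.

Yes; width 1.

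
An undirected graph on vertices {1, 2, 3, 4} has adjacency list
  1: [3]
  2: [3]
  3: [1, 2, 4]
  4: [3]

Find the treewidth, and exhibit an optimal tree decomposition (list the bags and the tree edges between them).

Every bag has size at most 2, so the width is 2 − 1 = 1 and tw(G) ≤ 1. Since G has at least one edge (e.g. 3–2), it is not an edgeless graph, so tw(G) ≥ 1. Therefore the treewidth is 1.

Treewidth 1.
Bags: B1 = {2, 3}  B2 = {3, 4}  B3 = {1, 3}
Tree: B1–B2, B2–B3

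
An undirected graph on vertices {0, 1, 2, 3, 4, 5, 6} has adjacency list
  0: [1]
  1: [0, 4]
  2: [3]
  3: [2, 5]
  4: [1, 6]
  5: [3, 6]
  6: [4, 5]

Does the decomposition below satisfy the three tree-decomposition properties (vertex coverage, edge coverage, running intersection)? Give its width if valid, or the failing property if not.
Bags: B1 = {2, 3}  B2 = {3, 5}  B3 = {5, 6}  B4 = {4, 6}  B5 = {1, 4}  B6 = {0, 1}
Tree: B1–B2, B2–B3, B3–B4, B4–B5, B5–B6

Every vertex of G appears in some bag (union = {0, 1, 2, 3, 4, 5, 6}); every edge is covered by a bag; and for each vertex v the set of bags containing v is connected in the bag tree. The decomposition is therefore valid. The largest bag has 2 vertices, so the width is 1.

Yes; width 1.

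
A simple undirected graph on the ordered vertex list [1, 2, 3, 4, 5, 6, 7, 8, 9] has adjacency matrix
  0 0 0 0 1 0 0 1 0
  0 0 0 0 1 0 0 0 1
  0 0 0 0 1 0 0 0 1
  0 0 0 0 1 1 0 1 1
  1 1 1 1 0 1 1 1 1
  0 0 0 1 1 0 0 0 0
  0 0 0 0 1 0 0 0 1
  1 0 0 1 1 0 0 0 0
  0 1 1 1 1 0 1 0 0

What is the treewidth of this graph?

A width-2 tree decomposition is:
Bags: B1 = {4, 5, 8}  B2 = {4, 5, 9}  B3 = {3, 5, 9}  B4 = {1, 5, 8}  B5 = {4, 5, 6}  B6 = {2, 5, 9}  B7 = {5, 7, 9}
Tree: B1–B2, B2–B3, B1–B4, B1–B5, B2–B6, B6–B7
Each bag holds 3 vertices, so the decomposition has width 2, which upper-bounds the treewidth. For the lower bound, the 3 vertices {1, 5, 8} are pairwise adjacent, and any tree decomposition puts a clique entirely inside one bag — forcing width ≥ 2. Therefore the treewidth is 2.

2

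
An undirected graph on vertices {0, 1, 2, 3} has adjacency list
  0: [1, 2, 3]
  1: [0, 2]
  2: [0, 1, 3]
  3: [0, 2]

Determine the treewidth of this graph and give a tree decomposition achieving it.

The largest bag has 3 vertices, giving width 2; this decomposition certifies tw(G) ≤ 2. On the other hand G contains the 3-clique {0, 1, 2}. A clique must lie in a single bag of any decomposition, so no decomposition can have width below 2. Hence tw(G) = 2 exactly.

Treewidth 2.
One such decomposition:
Bags: B1 = {0, 1, 2}  B2 = {0, 2, 3}
Tree: B1–B2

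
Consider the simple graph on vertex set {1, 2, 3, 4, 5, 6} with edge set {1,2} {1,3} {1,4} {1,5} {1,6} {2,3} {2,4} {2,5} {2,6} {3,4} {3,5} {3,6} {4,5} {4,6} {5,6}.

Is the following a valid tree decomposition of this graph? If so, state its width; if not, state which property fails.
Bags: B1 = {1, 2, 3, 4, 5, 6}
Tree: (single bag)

Yes; width 5.

Every vertex of G appears in some bag (union = {1, 2, 3, 4, 5, 6}); every edge is covered by a bag; and for each vertex v the set of bags containing v is connected in the bag tree. The decomposition is therefore valid. The largest bag has 6 vertices, so the width is 5.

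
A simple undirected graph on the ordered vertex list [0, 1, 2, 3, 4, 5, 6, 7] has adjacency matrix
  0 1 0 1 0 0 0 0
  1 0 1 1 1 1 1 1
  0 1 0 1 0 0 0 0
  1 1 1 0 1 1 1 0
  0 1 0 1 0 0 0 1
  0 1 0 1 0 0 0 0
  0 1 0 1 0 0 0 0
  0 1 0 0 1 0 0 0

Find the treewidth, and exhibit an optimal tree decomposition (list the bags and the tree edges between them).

Every bag has size at most 3, so the width is 3 − 1 = 2 and tw(G) ≤ 2. On the other hand G contains the 3-clique {0, 1, 3}. A clique must lie in a single bag of any decomposition, so no decomposition can have width below 2. The upper and lower bounds meet at 2, so that is the treewidth.

Treewidth 2.
Bags: B1 = {1, 3, 5}  B2 = {0, 1, 3}  B3 = {1, 3, 6}  B4 = {1, 3, 4}  B5 = {1, 4, 7}  B6 = {1, 2, 3}
Tree: B1–B2, B1–B3, B3–B4, B4–B5, B1–B6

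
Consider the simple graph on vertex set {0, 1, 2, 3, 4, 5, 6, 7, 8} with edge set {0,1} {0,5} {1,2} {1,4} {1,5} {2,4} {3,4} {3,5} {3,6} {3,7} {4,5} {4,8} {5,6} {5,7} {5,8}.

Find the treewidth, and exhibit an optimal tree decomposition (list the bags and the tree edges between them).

Treewidth 2.
One optimal decomposition is:
Bags: B1 = {3, 5, 7}  B2 = {3, 5, 6}  B3 = {3, 4, 5}  B4 = {4, 5, 8}  B5 = {1, 4, 5}  B6 = {1, 2, 4}  B7 = {0, 1, 5}
Tree: B1–B2, B2–B3, B3–B4, B4–B5, B5–B6, B5–B7

Each bag holds 3 vertices, so the decomposition has width 2, which upper-bounds the treewidth. Conversely, {1, 2, 4} is a clique of size 3, and the vertices of any clique must share a bag in every tree decomposition; so some bag has ≥ 3 vertices and tw(G) ≥ 2. Therefore the treewidth is 2.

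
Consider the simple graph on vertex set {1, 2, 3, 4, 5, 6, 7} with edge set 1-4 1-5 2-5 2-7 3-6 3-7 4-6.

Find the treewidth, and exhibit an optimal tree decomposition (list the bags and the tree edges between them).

Every bag has size at most 3, so the width is 3 − 1 = 2 and tw(G) ≤ 2. For the lower bound, G contains the cycle 6–4–1–5–2–7–3–6, so G is not a forest; only forests have treewidth ≤ 1, hence tw(G) ≥ 2. Therefore the treewidth is 2.

Treewidth 2.
Bags: B1 = {1, 4, 6}  B2 = {1, 5, 6}  B3 = {2, 5, 6}  B4 = {2, 6, 7}  B5 = {3, 6, 7}
Tree: B1–B2, B2–B3, B3–B4, B4–B5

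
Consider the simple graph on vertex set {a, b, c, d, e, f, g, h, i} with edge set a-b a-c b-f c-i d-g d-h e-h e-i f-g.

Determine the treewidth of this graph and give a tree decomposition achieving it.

Treewidth 2.
Bags: B1 = {e, h, i}  B2 = {c, h, i}  B3 = {a, c, h}  B4 = {a, b, h}  B5 = {b, f, h}  B6 = {f, g, h}  B7 = {d, g, h}
Tree: B1–B2, B2–B3, B3–B4, B4–B5, B5–B6, B6–B7

Every bag has size at most 3, so the width is 3 − 1 = 2 and tw(G) ≤ 2. Since h–e–i–c–a–b–f–g–d–h is a cycle in G, G is not acyclic. Forests are exactly the graphs of treewidth ≤ 1, so tw(G) ≥ 2. Combining the bounds, tw(G) = 2.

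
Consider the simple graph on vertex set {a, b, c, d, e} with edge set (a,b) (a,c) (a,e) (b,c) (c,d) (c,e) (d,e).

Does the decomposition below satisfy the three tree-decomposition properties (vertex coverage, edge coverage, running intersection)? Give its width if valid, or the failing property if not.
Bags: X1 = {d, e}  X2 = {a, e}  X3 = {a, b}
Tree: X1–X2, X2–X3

A tree decomposition must satisfy three properties: every vertex lies in some bag; for every edge, both endpoints lie together in some bag; and for every vertex, the bags containing it form a connected subtree. Here vertex c appears in no bag, so the decomposition is invalid.

No — vertex c appears in no bag.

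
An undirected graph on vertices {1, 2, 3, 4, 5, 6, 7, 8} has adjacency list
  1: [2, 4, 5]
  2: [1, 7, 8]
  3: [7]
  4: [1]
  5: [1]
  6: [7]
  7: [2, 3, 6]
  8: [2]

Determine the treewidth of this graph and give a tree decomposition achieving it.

Treewidth 1.
One optimal decomposition is:
Bags: B1 = {1, 2}  B2 = {2, 7}  B3 = {6, 7}  B4 = {2, 8}  B5 = {1, 5}  B6 = {1, 4}  B7 = {3, 7}
Tree: B1–B2, B2–B3, B1–B4, B1–B5, B5–B6, B2–B7

The largest bag has 2 vertices, giving width 1; this decomposition certifies tw(G) ≤ 1. G has an edge, so its treewidth is at least 1. Therefore the treewidth is 1.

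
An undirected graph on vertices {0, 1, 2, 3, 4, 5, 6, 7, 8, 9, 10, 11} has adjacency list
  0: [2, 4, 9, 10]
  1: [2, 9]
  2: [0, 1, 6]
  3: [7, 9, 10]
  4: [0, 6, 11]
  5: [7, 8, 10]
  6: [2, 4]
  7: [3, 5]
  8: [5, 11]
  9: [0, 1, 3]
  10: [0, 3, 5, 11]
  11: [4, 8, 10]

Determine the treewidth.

A width-3 tree decomposition is:
Bags: B1 = {5, 7, 8, 11}  B2 = {5, 7, 10, 11}  B3 = {3, 7, 10, 11}  B4 = {3, 4, 10, 11}  B5 = {0, 3, 4, 10}  B6 = {0, 3, 4, 9}  B7 = {0, 4, 6, 9}  B8 = {0, 2, 6, 9}  B9 = {1, 2, 6, 9}
Tree: B1–B2, B2–B3, B3–B4, B4–B5, B5–B6, B6–B7, B7–B8, B8–B9
The largest bag has 4 vertices, giving width 3; this decomposition certifies tw(G) ≤ 3. For the lower bound: the 4 vertex sets {5,7,8}, {11}, {10}, {0,3,4,9} are disjoint, each induces a connected subgraph, and every pair is joined by at least one edge of G. Contracting each set to a single vertex therefore yields K_{4} as a minor, and since treewidth is minor-monotone, tw(G) ≥ tw(K_{4}) = 3. Combining the bounds, tw(G) = 3.

3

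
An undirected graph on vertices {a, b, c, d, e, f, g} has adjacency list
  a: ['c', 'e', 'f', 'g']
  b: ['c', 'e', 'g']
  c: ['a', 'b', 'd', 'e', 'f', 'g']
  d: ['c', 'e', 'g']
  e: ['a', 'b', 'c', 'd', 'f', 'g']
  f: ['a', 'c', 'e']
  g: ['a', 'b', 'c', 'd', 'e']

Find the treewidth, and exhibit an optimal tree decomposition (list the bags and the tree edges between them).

Every bag has size at most 4, so the width is 4 − 1 = 3 and tw(G) ≤ 3. On the other hand G contains the 4-clique {c, d, e, g}. A clique must lie in a single bag of any decomposition, so no decomposition can have width below 3. Therefore the treewidth is 3.

Treewidth 3.
Bags: B1 = {a, c, e, g}  B2 = {c, d, e, g}  B3 = {a, c, e, f}  B4 = {b, c, e, g}
Tree: B1–B2, B1–B3, B2–B4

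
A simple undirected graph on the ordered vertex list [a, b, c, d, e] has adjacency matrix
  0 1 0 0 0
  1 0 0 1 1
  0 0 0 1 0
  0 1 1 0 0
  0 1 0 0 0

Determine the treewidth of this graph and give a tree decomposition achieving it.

Treewidth 1.
One such decomposition:
Bags: B1 = {a, b}  B2 = {b, d}  B3 = {b, e}  B4 = {c, d}
Tree: B1–B2, B2–B3, B2–B4

The largest bag has 2 vertices, giving width 1; this decomposition certifies tw(G) ≤ 1. Since G has at least one edge (e.g. a–b), it is not an edgeless graph, so tw(G) ≥ 1. Therefore the treewidth is 1.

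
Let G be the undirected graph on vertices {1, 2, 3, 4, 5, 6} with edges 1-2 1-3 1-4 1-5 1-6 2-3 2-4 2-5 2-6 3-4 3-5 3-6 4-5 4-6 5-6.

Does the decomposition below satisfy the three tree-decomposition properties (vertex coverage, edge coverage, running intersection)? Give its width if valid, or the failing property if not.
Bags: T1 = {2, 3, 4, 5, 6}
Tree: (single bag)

A tree decomposition must satisfy three properties: every vertex lies in some bag; for every edge, both endpoints lie together in some bag; and for every vertex, the bags containing it form a connected subtree. Here vertex 1 appears in no bag, so the decomposition is invalid.

No — vertex 1 appears in no bag.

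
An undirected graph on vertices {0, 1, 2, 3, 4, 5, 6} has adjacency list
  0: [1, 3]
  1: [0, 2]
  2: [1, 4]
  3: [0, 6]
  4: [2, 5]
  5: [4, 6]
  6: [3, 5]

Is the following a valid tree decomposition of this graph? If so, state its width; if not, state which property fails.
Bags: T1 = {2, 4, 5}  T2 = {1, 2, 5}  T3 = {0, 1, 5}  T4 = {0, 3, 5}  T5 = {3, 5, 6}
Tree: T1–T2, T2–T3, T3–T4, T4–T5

Vertex coverage: the bags together contain {0, 1, 2, 3, 4, 5, 6}, the full vertex set. Edge coverage: each edge of G has both endpoints in at least one bag. Running intersection: for every vertex, the bags containing it form a connected subtree. All three properties hold, so this is a valid tree decomposition of width max|bag| − 1 = 2, and hence tw(G) ≤ 2.

Yes; width 2.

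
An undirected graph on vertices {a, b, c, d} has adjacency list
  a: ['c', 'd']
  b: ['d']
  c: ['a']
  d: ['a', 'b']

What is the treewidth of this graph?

A width-1 tree decomposition is:
Bags: B1 = {a, d}  B2 = {a, c}  B3 = {b, d}
Tree: B1–B2, B1–B3
The largest bag has 2 vertices, giving width 1; this decomposition certifies tw(G) ≤ 1. G has an edge, so its treewidth is at least 1. Combining the bounds, tw(G) = 1.

1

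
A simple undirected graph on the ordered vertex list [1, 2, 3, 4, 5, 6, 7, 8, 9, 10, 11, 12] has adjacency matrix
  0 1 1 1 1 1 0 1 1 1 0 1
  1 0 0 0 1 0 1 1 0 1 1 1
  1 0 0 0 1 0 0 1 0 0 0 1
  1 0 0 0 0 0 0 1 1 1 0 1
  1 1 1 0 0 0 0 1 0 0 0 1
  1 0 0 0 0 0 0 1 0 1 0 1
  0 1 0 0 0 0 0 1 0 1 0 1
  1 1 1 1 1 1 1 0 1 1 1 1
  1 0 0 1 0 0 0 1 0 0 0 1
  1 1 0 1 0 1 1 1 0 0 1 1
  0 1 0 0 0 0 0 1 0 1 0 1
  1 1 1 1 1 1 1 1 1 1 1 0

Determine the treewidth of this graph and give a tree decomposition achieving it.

Every bag has size at most 5, so the width is 5 − 1 = 4 and tw(G) ≤ 4. For the lower bound, the 5 vertices {1, 4, 8, 9, 12} are pairwise adjacent, and any tree decomposition puts a clique entirely inside one bag — forcing width ≥ 4. Hence tw(G) = 4 exactly.

Treewidth 4.
Bags: B1 = {1, 2, 8, 10, 12}  B2 = {1, 4, 8, 10, 12}  B3 = {1, 2, 5, 8, 12}  B4 = {2, 7, 8, 10, 12}  B5 = {1, 6, 8, 10, 12}  B6 = {1, 3, 5, 8, 12}  B7 = {2, 8, 10, 11, 12}  B8 = {1, 4, 8, 9, 12}
Tree: B1–B2, B1–B3, B1–B4, B1–B5, B3–B6, B4–B7, B2–B8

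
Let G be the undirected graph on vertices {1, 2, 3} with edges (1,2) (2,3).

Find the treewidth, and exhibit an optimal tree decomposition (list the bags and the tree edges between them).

Every bag has size at most 2, so the width is 2 − 1 = 1 and tw(G) ≤ 1. G has an edge, so its treewidth is at least 1. Hence tw(G) = 1 exactly.

Treewidth 1.
One such decomposition:
Bags: B1 = {2, 3}  B2 = {1, 2}
Tree: B1–B2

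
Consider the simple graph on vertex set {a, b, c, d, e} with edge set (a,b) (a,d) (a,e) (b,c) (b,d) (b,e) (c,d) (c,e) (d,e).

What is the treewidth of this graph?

3

A width-3 tree decomposition is:
Bags: B1 = {a, b, d, e}  B2 = {b, c, d, e}
Tree: B1–B2
The largest bag has 4 vertices, giving width 3; this decomposition certifies tw(G) ≤ 3. Conversely, {b, c, d, e} is a clique of size 4, and the vertices of any clique must share a bag in every tree decomposition; so some bag has ≥ 4 vertices and tw(G) ≥ 3. Combining the bounds, tw(G) = 3.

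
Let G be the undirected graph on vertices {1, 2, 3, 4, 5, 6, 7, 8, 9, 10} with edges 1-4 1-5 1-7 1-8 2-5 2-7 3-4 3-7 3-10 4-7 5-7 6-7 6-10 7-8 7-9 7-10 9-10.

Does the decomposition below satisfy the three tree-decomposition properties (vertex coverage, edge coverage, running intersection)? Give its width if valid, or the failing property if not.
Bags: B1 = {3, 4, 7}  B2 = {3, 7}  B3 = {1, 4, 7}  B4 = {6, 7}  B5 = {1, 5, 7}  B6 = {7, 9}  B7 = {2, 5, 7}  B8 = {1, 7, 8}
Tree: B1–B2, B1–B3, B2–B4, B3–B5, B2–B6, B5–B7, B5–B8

No — vertex 10 appears in no bag.

A tree decomposition must satisfy three properties: every vertex lies in some bag; for every edge, both endpoints lie together in some bag; and for every vertex, the bags containing it form a connected subtree. Here vertex 10 appears in no bag, so the decomposition is invalid.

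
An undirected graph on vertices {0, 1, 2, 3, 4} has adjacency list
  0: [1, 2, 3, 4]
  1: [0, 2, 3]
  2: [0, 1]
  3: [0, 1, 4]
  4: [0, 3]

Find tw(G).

2

A width-2 tree decomposition is:
Bags: B1 = {0, 1, 3}  B2 = {0, 3, 4}  B3 = {0, 1, 2}
Tree: B1–B2, B1–B3
Each bag holds 3 vertices, so the decomposition has width 2, which upper-bounds the treewidth. On the other hand G contains the 3-clique {0, 1, 2}. A clique must lie in a single bag of any decomposition, so no decomposition can have width below 2. Therefore the treewidth is 2.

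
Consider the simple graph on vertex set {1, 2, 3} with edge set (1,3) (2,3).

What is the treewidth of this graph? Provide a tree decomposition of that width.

Treewidth 1.
One optimal decomposition is:
Bags: B1 = {2, 3}  B2 = {1, 3}
Tree: B1–B2

Each bag holds 2 vertices, so the decomposition has width 1, which upper-bounds the treewidth. G has an edge, so its treewidth is at least 1. Combining the bounds, tw(G) = 1.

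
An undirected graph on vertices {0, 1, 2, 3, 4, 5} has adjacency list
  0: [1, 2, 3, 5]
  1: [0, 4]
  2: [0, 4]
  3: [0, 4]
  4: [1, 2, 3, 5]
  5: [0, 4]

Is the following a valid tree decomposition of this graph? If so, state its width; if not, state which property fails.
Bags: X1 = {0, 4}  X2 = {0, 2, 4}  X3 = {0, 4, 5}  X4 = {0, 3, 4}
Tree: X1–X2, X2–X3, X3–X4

No — vertex 1 appears in no bag.

A tree decomposition must satisfy three properties: every vertex lies in some bag; for every edge, both endpoints lie together in some bag; and for every vertex, the bags containing it form a connected subtree. Here vertex 1 appears in no bag, so the decomposition is invalid.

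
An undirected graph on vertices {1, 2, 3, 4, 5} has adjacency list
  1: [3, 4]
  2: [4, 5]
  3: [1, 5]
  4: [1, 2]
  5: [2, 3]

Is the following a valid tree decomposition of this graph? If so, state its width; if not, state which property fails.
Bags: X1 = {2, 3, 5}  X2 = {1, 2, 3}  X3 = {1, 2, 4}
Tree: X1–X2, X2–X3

Yes; width 2.

Vertex coverage: the bags together contain {1, 2, 3, 4, 5}, the full vertex set. Edge coverage: each edge of G has both endpoints in at least one bag. Running intersection: for every vertex, the bags containing it form a connected subtree. All three properties hold, so this is a valid tree decomposition of width max|bag| − 1 = 2, and hence tw(G) ≤ 2.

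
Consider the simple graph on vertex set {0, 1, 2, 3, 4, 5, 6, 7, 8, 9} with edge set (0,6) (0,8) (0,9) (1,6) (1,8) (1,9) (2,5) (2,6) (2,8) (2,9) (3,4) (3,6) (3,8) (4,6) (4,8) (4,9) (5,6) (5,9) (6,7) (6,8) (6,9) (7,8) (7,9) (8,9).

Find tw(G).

3

A width-3 tree decomposition is:
Bags: B1 = {0, 6, 8, 9}  B2 = {4, 6, 8, 9}  B3 = {3, 4, 6, 8}  B4 = {2, 6, 8, 9}  B5 = {1, 6, 8, 9}  B6 = {2, 5, 6, 9}  B7 = {6, 7, 8, 9}
Tree: B1–B2, B2–B3, B2–B4, B1–B5, B4–B6, B4–B7
Each bag holds 4 vertices, so the decomposition has width 3, which upper-bounds the treewidth. For the lower bound, the 4 vertices {0, 6, 8, 9} are pairwise adjacent, and any tree decomposition puts a clique entirely inside one bag — forcing width ≥ 3. Therefore the treewidth is 3.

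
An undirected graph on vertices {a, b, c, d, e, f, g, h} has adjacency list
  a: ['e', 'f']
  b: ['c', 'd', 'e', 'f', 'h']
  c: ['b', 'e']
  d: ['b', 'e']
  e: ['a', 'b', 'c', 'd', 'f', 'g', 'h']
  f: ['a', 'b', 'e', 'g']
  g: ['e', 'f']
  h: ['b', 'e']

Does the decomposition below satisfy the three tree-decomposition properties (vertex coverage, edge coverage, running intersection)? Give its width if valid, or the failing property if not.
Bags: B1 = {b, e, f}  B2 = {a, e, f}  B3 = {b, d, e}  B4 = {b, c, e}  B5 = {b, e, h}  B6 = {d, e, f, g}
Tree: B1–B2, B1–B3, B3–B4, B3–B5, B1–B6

No — bags containing vertex d are not connected in the tree.

A tree decomposition must satisfy three properties: every vertex lies in some bag; for every edge, both endpoints lie together in some bag; and for every vertex, the bags containing it form a connected subtree. Here bags containing vertex d are not connected in the tree, so the decomposition is invalid.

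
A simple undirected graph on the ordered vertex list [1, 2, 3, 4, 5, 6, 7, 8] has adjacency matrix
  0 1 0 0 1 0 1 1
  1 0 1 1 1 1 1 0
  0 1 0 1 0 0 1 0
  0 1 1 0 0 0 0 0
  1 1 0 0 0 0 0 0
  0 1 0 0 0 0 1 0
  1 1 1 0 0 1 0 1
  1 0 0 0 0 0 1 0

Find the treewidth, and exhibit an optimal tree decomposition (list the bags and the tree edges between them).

Treewidth 2.
One such decomposition:
Bags: B1 = {2, 6, 7}  B2 = {1, 2, 7}  B3 = {1, 7, 8}  B4 = {2, 3, 7}  B5 = {1, 2, 5}  B6 = {2, 3, 4}
Tree: B1–B2, B2–B3, B1–B4, B2–B5, B4–B6

The largest bag has 3 vertices, giving width 2; this decomposition certifies tw(G) ≤ 2. For the lower bound, the 3 vertices {1, 7, 8} are pairwise adjacent, and any tree decomposition puts a clique entirely inside one bag — forcing width ≥ 2. Hence tw(G) = 2 exactly.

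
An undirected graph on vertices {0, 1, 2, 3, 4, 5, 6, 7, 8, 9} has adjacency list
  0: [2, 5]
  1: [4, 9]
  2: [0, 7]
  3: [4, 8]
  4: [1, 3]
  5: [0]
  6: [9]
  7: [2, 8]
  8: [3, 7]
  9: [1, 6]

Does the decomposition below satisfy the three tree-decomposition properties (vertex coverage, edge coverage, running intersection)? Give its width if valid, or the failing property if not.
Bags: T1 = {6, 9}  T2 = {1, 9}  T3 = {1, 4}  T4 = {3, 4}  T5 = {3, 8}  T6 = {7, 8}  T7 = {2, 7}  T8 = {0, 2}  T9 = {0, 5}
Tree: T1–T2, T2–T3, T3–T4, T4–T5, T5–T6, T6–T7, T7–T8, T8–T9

Yes; width 1.

Every vertex of G appears in some bag (union = {0, 1, 2, 3, 4, 5, 6, 7, 8, 9}); every edge is covered by a bag; and for each vertex v the set of bags containing v is connected in the bag tree. The decomposition is therefore valid. The largest bag has 2 vertices, so the width is 1.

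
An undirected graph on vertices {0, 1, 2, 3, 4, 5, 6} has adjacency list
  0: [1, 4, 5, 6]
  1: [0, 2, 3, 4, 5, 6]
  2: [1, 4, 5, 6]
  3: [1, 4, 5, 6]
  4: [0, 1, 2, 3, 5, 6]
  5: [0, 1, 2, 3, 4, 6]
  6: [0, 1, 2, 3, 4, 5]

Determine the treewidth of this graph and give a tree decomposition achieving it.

Every bag has size at most 5, so the width is 5 − 1 = 4 and tw(G) ≤ 4. For the lower bound, the 5 vertices {0, 1, 4, 5, 6} are pairwise adjacent, and any tree decomposition puts a clique entirely inside one bag — forcing width ≥ 4. Combining the bounds, tw(G) = 4.

Treewidth 4.
One optimal decomposition is:
Bags: B1 = {1, 3, 4, 5, 6}  B2 = {1, 2, 4, 5, 6}  B3 = {0, 1, 4, 5, 6}
Tree: B1–B2, B2–B3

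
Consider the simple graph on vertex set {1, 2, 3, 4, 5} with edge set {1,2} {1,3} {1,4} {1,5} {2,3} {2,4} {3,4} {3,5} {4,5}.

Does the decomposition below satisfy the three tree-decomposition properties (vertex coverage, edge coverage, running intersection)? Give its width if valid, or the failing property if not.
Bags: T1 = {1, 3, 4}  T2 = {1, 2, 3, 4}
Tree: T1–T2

A tree decomposition must satisfy three properties: every vertex lies in some bag; for every edge, both endpoints lie together in some bag; and for every vertex, the bags containing it form a connected subtree. Here vertex 5 appears in no bag, so the decomposition is invalid.

No — vertex 5 appears in no bag.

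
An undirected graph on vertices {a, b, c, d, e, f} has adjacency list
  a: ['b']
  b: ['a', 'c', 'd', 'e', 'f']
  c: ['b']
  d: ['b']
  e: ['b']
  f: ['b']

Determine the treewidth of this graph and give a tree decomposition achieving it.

Treewidth 1.
One such decomposition:
Bags: B1 = {b, d}  B2 = {b, e}  B3 = {b, c}  B4 = {b, f}  B5 = {a, b}
Tree: B1–B2, B2–B3, B1–B4, B4–B5

The largest bag has 2 vertices, giving width 1; this decomposition certifies tw(G) ≤ 1. Any graph with an edge has treewidth ≥ 1, and G has the edge d–b. Combining the bounds, tw(G) = 1.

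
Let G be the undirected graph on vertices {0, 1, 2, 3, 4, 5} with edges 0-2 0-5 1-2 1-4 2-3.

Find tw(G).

A width-1 tree decomposition is:
Bags: B1 = {1, 2}  B2 = {1, 4}  B3 = {0, 2}  B4 = {0, 5}  B5 = {2, 3}
Tree: B1–B2, B1–B3, B3–B4, B1–B5
Every bag has size at most 2, so the width is 2 − 1 = 1 and tw(G) ≤ 1. Any graph with an edge has treewidth ≥ 1, and G has the edge 1–2. The upper and lower bounds meet at 1, so that is the treewidth.

1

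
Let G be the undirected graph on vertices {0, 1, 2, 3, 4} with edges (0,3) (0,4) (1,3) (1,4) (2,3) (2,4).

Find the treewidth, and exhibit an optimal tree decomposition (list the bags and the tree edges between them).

The largest bag has 3 vertices, giving width 2; this decomposition certifies tw(G) ≤ 2. The edges 1–4–0–3–1 form a cycle, so G is not a tree and its treewidth is at least 2. Therefore the treewidth is 2.

Treewidth 2.
Bags: B1 = {1, 3, 4}  B2 = {0, 3, 4}  B3 = {2, 3, 4}
Tree: B1–B2, B2–B3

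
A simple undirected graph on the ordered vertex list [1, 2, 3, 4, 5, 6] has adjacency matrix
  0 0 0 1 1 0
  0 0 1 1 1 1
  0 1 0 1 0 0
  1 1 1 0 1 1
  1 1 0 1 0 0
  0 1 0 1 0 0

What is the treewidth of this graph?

A width-2 tree decomposition is:
Bags: B1 = {2, 4, 6}  B2 = {2, 4, 5}  B3 = {2, 3, 4}  B4 = {1, 4, 5}
Tree: B1–B2, B2–B3, B2–B4
Every bag has size at most 3, so the width is 3 − 1 = 2 and tw(G) ≤ 2. For the lower bound, the 3 vertices {1, 4, 5} are pairwise adjacent, and any tree decomposition puts a clique entirely inside one bag — forcing width ≥ 2. The upper and lower bounds meet at 2, so that is the treewidth.

2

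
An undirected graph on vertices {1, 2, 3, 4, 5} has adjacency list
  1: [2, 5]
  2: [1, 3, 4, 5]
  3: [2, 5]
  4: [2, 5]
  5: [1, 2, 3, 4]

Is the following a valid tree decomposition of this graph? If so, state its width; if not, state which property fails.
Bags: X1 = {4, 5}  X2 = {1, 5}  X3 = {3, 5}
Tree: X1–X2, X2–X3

No — vertex 2 appears in no bag.

A tree decomposition must satisfy three properties: every vertex lies in some bag; for every edge, both endpoints lie together in some bag; and for every vertex, the bags containing it form a connected subtree. Here vertex 2 appears in no bag, so the decomposition is invalid.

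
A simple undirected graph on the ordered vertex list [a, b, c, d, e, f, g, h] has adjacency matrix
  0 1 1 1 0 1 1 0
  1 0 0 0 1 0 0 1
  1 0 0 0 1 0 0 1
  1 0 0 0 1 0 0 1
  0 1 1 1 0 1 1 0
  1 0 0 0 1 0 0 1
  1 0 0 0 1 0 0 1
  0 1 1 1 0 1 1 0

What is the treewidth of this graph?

A width-3 tree decomposition is:
Bags: B1 = {a, e, f, h}  B2 = {a, d, e, h}  B3 = {a, b, e, h}  B4 = {a, e, g, h}  B5 = {a, c, e, h}
Tree: B1–B2, B2–B3, B3–B4, B4–B5
The largest bag has 4 vertices, giving width 3; this decomposition certifies tw(G) ≤ 3. For the lower bound: the 4 vertex sets {a,f}, {d,e}, {h}, {b} are disjoint, each induces a connected subgraph, and every pair is joined by at least one edge of G. Contracting each set to a single vertex therefore yields K_{4} as a minor, and since treewidth is minor-monotone, tw(G) ≥ tw(K_{4}) = 3. Combining the bounds, tw(G) = 3.

3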